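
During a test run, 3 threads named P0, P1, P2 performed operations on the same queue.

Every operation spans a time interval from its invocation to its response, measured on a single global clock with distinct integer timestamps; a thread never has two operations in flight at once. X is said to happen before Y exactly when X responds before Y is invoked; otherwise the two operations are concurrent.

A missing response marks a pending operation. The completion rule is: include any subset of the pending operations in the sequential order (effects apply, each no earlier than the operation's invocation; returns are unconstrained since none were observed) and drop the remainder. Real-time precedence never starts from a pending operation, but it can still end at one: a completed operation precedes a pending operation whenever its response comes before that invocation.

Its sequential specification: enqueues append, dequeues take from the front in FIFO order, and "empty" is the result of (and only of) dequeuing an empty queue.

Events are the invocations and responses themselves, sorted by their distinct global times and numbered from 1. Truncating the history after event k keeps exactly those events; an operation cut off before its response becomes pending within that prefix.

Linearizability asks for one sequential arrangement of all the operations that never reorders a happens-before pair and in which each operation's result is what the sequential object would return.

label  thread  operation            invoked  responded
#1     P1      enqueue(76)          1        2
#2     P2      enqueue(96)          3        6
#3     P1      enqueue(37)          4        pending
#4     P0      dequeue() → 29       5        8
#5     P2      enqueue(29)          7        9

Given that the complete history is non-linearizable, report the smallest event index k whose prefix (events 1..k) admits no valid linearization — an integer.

events 1..7 are linearizable, e.g. via #1, #2:
step 1: #1 enqueue(76) — queue <76>
step 2: #2 enqueue(96) — queue <76,96>
at event 8 (#4's time-8 response) nothing linearizes any more
include/drop combinations of the 2 pending operations (#3, #5) were all tried; none helps
for example #1, #2, #4 (pending dropped) fails at step 3: #4 dequeue() → 29 is not legal there
for example #1, #4, #2 (pending dropped) fails at step 2: #4 dequeue() → 29 is not legal there

8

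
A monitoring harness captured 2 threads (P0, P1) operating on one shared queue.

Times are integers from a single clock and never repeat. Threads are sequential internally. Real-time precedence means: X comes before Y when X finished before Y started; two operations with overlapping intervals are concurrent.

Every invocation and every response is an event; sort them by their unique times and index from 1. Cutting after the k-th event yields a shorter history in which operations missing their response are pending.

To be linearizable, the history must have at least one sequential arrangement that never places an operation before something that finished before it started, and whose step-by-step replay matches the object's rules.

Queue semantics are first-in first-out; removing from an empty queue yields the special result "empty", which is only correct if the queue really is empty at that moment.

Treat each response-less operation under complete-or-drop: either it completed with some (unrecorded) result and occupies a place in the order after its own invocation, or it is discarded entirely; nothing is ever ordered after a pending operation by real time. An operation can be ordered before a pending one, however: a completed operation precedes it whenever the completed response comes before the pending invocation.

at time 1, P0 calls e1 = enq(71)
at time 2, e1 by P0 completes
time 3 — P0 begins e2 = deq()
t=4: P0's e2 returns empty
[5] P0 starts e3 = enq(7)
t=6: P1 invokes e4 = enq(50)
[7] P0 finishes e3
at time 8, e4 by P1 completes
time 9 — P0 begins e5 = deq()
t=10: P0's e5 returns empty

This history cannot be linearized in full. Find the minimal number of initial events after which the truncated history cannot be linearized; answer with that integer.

4

events 1..3 are linearizable, e.g. via e1:
step 1: e1 enq(71) — queue <71>
include event 4 — e2 responding at 4 — and every candidate order breaks
take e1, e2: step 2 already fails, because e2 deq() → empty cannot occur there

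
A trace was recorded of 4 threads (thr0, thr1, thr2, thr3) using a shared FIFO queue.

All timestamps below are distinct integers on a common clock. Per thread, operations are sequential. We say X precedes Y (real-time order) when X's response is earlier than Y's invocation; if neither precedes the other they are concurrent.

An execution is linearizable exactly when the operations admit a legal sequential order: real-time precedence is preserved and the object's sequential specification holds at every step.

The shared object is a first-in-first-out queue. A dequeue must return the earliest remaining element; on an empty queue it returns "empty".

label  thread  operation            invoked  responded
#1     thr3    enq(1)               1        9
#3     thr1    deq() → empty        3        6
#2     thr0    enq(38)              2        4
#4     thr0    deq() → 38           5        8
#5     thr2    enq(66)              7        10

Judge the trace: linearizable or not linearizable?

witness order: #2, #4, #3, #1, #5
1. #2 enq(38), leaving queue <38>
2. #4 deq() → 38, leaving queue <>
3. #3 deq() → empty, leaving queue <>
4. #1 enq(1), leaving queue <1>
5. #5 enq(66), leaving queue <1,66>

linearizable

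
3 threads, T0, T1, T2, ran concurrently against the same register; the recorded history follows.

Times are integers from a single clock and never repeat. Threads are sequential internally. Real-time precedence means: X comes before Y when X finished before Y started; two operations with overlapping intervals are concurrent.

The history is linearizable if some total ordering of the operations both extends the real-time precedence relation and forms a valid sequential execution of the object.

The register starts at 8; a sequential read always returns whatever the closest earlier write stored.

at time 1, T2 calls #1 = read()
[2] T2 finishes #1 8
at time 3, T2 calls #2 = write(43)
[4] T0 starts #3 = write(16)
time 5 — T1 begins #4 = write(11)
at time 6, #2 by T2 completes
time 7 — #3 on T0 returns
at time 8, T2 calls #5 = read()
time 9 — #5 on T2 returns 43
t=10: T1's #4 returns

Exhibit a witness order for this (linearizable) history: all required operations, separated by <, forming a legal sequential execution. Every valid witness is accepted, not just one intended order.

#1 < #3 < #2 < #5 < #4

after step 1 (#1 read() → 8): value 8
after step 2 (#3 write(16)): value 16
after step 3 (#2 write(43)): value 43
after step 4 (#5 read() → 43): value 43
after step 5 (#4 write(11)): value 11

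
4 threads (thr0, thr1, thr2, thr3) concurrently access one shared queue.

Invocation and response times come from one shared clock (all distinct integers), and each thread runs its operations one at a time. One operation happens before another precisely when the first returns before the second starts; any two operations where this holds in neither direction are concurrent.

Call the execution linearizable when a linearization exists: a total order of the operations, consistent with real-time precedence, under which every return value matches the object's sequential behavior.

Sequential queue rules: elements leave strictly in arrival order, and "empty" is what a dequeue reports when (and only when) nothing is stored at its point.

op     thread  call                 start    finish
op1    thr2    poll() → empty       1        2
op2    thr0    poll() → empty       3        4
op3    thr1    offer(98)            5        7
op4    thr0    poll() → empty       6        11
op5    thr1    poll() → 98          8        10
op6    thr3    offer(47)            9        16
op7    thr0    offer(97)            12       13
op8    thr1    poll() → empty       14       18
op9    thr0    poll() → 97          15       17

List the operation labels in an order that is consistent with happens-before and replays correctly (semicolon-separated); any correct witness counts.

after step 1 (op1 poll() → empty): queue <>
after step 2 (op2 poll() → empty): queue <>
after step 3 (op3 offer(98)): queue <98>
after step 4 (op5 poll() → 98): queue <>
after step 5 (op4 poll() → empty): queue <>
after step 6 (op7 offer(97)): queue <97>
after step 7 (op9 poll() → 97): queue <>
after step 8 (op8 poll() → empty): queue <>
after step 9 (op6 offer(47)): queue <47>

op1; op2; op3; op5; op4; op7; op9; op8; op6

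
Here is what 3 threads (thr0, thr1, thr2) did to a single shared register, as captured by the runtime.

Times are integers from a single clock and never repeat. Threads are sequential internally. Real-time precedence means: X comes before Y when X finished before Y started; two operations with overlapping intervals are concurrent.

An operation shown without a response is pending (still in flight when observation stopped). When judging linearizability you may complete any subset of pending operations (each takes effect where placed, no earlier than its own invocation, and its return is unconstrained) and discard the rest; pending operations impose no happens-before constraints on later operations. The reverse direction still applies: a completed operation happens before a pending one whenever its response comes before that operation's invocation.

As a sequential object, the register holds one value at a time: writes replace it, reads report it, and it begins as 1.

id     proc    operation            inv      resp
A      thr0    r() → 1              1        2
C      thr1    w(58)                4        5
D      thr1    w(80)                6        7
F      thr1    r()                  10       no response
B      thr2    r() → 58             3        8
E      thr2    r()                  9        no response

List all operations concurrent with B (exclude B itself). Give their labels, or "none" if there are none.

C, D

B spans [3,8]; an op avoiding the whole window 3..8 is ordered, any other is concurrent
A [1,2]: before
C [4,5]: concurrent
D [6,7]: concurrent
E [9,…): after
F [10,…): after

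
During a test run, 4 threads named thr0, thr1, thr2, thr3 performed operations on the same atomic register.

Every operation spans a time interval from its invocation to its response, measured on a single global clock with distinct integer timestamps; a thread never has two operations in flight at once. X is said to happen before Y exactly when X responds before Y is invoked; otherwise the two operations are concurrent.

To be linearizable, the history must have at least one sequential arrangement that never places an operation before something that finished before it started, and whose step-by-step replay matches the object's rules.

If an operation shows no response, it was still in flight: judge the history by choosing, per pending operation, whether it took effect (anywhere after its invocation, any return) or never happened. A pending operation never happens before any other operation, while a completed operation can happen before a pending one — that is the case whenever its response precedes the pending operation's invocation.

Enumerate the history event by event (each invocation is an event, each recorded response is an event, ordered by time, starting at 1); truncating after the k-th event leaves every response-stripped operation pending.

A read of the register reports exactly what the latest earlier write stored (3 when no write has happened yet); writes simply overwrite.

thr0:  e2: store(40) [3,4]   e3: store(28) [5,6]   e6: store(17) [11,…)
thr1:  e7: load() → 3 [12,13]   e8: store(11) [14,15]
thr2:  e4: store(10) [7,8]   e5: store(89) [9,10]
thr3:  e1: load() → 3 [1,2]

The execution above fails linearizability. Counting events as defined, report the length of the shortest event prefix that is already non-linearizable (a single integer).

13

events 1..12 are linearizable; a witness order is e1, e2, e3, e4, e5:
after step 1 (e1 load() → 3): value 3
after step 2 (e2 store(40)): value 40
after step 3 (e3 store(28)): value 28
after step 4 (e4 store(10)): value 10
after step 5 (e5 store(89)): value 89
include event 13 — e7 responding at 13 — and every candidate order breaks
including or dropping the 1 pending operation (e6) in any combination fails
one such order, e1, e2, e3, e4, e5, e7 (pending dropped), breaks at step 6 where e7 load() → 3 is illegal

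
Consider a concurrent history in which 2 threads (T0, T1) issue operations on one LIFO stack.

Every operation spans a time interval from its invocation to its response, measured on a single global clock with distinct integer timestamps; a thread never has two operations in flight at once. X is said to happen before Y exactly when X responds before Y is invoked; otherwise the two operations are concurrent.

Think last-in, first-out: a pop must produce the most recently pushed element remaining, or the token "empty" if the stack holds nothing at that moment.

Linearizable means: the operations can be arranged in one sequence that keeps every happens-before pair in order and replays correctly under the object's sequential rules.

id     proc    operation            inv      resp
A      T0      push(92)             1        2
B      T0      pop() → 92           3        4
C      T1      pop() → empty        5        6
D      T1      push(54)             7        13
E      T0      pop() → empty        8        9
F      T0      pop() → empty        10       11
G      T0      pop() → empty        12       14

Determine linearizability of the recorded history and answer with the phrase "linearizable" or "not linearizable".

linearizable

witness order: A, B, C, E, F, G, D
after step 1 (A push(92)): stack <92>
after step 2 (B pop() → 92): stack <>
after step 3 (C pop() → empty): stack <>
after step 4 (E pop() → empty): stack <>
after step 5 (F pop() → empty): stack <>
after step 6 (G pop() → empty): stack <>
after step 7 (D push(54)): stack <54>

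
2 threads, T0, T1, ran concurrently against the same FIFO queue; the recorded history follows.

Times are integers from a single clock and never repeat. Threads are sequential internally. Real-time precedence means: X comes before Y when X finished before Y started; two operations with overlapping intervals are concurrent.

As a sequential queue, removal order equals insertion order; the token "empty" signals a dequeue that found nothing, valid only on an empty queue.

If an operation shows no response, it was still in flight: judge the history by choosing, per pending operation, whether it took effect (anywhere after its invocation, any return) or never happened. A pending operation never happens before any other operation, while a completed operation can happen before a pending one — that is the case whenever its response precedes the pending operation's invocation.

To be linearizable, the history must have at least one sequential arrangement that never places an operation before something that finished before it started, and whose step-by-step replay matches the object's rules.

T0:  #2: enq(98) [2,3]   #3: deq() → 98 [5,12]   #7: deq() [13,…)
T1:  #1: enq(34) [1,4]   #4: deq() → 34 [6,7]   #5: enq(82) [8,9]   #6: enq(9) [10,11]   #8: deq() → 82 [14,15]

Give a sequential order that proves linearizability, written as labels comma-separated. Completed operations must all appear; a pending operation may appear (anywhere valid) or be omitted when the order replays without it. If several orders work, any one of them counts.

after step 1 (#1 enq(34)): queue <34>
after step 2 (#2 enq(98)): queue <34,98>
after step 3 (#4 deq() → 34): queue <98>
after step 4 (#3 deq() → 98): queue <>
after step 5 (#5 enq(82)): queue <82>
after step 6 (#6 enq(9)): queue <82,9>
after step 7 (#8 deq() → 82): queue <9>

#1, #2, #4, #3, #5, #6, #8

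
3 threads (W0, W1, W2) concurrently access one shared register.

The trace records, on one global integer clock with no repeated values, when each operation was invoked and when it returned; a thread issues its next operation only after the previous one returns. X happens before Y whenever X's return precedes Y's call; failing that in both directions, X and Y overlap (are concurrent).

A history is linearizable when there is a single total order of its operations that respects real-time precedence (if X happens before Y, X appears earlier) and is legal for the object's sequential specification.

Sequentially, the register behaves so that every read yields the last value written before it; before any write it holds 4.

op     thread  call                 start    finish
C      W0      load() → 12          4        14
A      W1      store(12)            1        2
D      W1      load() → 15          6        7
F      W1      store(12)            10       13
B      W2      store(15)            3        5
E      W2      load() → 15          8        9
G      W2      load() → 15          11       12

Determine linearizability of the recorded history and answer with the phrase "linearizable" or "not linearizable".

linearizable

one valid linearization: A, B, D, E, G, F, C
after step 1 (A store(12)): value 12
after step 2 (B store(15)): value 15
after step 3 (D load() → 15): value 15
after step 4 (E load() → 15): value 15
after step 5 (G load() → 15): value 15
after step 6 (F store(12)): value 12
after step 7 (C load() → 12): value 12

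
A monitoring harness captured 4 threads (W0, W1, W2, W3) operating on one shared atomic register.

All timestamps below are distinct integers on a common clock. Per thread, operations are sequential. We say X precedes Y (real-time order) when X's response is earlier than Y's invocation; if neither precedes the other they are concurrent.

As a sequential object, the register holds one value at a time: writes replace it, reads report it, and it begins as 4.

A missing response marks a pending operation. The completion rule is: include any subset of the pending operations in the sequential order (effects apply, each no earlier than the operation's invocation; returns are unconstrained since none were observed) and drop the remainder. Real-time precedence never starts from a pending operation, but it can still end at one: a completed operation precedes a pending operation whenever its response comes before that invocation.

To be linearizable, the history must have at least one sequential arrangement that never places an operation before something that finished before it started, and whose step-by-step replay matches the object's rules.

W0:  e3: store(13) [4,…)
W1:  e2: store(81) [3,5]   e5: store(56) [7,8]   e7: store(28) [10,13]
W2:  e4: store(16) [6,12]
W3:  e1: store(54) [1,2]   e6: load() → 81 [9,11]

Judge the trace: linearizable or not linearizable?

cut after 10 events: linearizable; cut after 11 events (e6 responds, time 11): not linearizable
one real-time candidate order over the 4 completed operations — the atomic register replay rejects it
include/drop combinations of the 3 pending operations (e3, e4, e7) were all tried; none helps
sample order e1, e2, e5, e6 (pending dropped) stalls at step 4 — e6 load() → 81 has no legal effect

not linearizable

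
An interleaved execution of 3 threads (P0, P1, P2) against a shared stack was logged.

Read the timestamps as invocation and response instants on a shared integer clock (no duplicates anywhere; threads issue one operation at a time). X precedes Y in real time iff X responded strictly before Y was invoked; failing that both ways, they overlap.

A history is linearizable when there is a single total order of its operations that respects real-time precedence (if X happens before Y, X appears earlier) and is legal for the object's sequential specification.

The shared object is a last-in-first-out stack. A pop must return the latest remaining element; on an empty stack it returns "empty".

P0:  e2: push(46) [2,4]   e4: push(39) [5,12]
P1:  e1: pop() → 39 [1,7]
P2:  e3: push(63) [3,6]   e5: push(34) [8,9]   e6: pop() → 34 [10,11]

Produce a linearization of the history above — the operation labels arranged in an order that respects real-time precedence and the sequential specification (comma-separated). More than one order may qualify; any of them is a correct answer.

e2, e3, e4, e1, e5, e6

after step 1 (e2 push(46)): stack <46>
after step 2 (e3 push(63)): stack <46,63>
after step 3 (e4 push(39)): stack <46,63,39>
after step 4 (e1 pop() → 39): stack <46,63>
after step 5 (e5 push(34)): stack <46,63,34>
after step 6 (e6 pop() → 34): stack <46,63>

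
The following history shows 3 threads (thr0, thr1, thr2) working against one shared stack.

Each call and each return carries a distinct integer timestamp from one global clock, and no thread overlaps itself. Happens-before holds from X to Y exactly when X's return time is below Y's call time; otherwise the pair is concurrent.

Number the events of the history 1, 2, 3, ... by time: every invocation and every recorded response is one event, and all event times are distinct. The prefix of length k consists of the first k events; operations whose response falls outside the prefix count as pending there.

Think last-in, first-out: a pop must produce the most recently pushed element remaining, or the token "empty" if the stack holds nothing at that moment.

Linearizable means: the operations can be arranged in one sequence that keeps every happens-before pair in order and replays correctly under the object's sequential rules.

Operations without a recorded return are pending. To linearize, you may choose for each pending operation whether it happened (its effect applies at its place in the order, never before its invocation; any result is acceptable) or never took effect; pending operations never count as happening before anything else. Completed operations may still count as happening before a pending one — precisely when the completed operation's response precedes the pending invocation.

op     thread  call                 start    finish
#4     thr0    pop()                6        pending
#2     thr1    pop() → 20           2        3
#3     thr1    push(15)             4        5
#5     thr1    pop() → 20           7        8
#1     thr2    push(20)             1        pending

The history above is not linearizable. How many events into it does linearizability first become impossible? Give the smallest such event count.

8

one valid order for events 1..7 is #1, #2, #3:
1. #1 push(20) (pending, included), leaving stack <20>
2. #2 pop() → 20, leaving stack <>
3. #3 push(15), leaving stack <15>
include event 8 — #5 responding at 8 — and every candidate order breaks
include/drop combinations of the 2 pending operations (#1, #4) were all tried; none helps
e.g. #2, #3, #5 (pending dropped): illegal at step 1, since #2 pop() → 20 cannot apply there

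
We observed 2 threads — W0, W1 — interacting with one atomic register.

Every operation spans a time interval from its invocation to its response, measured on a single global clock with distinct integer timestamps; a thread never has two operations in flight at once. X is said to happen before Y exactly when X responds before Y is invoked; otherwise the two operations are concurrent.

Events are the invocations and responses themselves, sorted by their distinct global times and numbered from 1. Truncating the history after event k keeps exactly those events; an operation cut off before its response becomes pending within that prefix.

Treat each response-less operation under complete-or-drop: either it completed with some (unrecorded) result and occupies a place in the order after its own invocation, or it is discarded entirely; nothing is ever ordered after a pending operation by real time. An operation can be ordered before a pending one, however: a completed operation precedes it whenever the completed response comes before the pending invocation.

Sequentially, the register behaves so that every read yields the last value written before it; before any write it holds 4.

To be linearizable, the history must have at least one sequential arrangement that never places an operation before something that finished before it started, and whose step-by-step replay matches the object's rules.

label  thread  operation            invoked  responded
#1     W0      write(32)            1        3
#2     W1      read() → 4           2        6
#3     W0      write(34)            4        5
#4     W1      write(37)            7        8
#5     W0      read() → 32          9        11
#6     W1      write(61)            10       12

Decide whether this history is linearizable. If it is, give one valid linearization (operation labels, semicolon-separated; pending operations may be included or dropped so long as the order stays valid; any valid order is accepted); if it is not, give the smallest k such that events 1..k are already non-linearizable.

not linearizable — minimal violating prefix: 11 events

the violation lands at event 11, #5's response at time 11: events 1..10 linearize, events 1..11 do not
the 5 completed operations admit 3 real-time orders; each fails the atomic register replay
no escape via the 1 pending operation (#6): every completion choice fails
sample order #1, #2, #3, #4, #5 (pending dropped) stalls at step 2 — #2 read() → 4 has no legal effect
sample order #1, #3, #2, #4, #5 (pending dropped) stalls at step 3 — #2 read() → 4 has no legal effect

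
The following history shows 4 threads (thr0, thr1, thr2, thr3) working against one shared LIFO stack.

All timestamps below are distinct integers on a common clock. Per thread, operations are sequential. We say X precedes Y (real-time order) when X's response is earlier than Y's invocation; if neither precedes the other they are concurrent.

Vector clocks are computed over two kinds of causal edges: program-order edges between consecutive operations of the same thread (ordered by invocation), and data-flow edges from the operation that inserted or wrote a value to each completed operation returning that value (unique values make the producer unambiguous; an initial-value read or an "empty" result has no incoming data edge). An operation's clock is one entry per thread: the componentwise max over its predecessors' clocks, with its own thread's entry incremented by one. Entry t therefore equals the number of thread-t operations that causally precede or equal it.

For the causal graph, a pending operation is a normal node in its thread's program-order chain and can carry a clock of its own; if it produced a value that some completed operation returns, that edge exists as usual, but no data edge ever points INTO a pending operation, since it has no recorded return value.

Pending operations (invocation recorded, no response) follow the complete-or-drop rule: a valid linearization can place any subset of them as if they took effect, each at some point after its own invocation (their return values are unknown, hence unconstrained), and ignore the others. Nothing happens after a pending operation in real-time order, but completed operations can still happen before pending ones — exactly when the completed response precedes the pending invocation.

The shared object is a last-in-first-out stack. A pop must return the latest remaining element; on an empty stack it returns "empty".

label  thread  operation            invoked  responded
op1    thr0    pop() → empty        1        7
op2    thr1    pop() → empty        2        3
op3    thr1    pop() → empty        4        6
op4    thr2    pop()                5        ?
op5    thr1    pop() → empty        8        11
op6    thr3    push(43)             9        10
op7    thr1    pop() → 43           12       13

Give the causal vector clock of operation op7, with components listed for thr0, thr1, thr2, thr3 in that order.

invoked at 9, op6 has no predecessors; its own thr3 bump gives (0, 0, 0, 1)
invoked at 5, op4 has no predecessors; its own thr2 bump gives (0, 0, 1, 0)
invoked at 2, op2 has no predecessors; its own thr1 bump gives (0, 1, 0, 0)
invoked at 1, op1 has no predecessors; its own thr0 bump gives (1, 0, 0, 0)
merge at op3 (invoked 4): VC(op2)=(0, 1, 0, 0), own-thread bump on thr1 → (0, 2, 0, 0)
merge at op5 (invoked 8): VC(op3)=(0, 2, 0, 0), own-thread bump on thr1 → (0, 3, 0, 0)
merge at op7 (invoked 12): VC(op5)=(0, 3, 0, 0), VC(op6)=(0, 0, 0, 1), own-thread bump on thr1 → (0, 4, 0, 1)
target: VC(op7) = (0, 4, 0, 1)

(0, 4, 0, 1)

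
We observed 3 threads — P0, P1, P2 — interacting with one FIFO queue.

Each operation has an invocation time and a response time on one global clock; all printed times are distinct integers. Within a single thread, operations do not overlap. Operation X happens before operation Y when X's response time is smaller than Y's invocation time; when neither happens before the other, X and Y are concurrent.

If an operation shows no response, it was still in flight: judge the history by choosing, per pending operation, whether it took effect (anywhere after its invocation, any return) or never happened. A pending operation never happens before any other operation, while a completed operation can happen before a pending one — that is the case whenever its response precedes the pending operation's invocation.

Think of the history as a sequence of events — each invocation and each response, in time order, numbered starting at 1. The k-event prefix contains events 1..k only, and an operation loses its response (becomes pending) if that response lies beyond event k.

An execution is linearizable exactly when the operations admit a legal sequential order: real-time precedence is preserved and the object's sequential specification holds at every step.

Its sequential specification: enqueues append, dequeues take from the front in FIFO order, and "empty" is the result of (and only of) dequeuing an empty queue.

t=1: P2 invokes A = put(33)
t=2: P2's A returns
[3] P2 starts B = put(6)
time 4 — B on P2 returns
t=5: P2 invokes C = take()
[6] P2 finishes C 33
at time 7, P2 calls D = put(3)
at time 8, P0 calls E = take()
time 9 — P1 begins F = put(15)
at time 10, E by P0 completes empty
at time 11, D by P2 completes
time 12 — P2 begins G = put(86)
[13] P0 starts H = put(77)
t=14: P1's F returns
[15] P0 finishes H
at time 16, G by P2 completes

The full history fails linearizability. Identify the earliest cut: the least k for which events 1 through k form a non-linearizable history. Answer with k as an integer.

events 1..9 are still linearizable — one witness is A, B, C:
after step 1 (A put(33)): queue <33>
after step 2 (B put(6)): queue <33,6>
after step 3 (C take() → 33): queue <6>
with event 10 included (E responding at time 10), all real-time-consistent orders fail
completion choices over the 2 pending operations (D, F) were checked; none helps
sample order A, B, C, E (pending dropped) stalls at step 4 — E take() → empty has no legal effect

10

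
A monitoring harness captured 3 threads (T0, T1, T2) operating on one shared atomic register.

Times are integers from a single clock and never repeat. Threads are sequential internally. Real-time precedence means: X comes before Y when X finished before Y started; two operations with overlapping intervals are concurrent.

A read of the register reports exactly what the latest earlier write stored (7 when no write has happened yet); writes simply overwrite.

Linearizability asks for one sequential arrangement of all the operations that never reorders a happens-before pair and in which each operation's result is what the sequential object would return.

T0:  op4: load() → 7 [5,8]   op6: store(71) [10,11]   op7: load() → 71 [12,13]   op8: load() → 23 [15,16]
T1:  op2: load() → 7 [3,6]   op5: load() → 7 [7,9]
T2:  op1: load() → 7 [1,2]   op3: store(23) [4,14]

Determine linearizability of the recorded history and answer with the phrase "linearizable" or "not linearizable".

linearizable

witness order: op1, op2, op4, op5, op6, op7, op3, op8
after step 1 (op1 load() → 7): value 7
after step 2 (op2 load() → 7): value 7
after step 3 (op4 load() → 7): value 7
after step 4 (op5 load() → 7): value 7
after step 5 (op6 store(71)): value 71
after step 6 (op7 load() → 71): value 71
after step 7 (op3 store(23)): value 23
after step 8 (op8 load() → 23): value 23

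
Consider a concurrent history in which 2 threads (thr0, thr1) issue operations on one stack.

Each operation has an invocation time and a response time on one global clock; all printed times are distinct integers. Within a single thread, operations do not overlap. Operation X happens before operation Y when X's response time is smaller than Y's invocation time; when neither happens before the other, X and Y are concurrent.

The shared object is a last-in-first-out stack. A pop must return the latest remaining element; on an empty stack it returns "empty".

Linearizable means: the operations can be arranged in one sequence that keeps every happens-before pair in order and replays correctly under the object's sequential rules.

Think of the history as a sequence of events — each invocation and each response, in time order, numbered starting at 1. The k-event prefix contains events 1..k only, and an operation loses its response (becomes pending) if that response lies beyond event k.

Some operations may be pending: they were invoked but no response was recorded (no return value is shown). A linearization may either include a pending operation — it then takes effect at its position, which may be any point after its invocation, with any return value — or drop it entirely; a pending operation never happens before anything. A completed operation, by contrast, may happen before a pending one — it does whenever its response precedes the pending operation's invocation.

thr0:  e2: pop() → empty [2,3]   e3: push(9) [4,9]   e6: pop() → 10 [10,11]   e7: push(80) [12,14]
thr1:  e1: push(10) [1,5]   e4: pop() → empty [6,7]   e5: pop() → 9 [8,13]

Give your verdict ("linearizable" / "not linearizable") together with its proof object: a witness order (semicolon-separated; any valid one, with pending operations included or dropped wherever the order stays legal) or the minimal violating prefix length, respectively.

already the first 7 events (up to e4's response at time 7) admit no linearization; the first 6 still do
no legal order exists: 2 real-time-consistent candidates over 3 completed stack operations, all rejected
no escape via the 1 pending operation (e3): every completion choice fails
for example e1, e2, e4 (pending dropped) fails at step 2: e2 pop() → empty is not legal there
for example e2, e1, e4 (pending dropped) fails at step 3: e4 pop() → empty is not legal there

not linearizable — minimal violating prefix: 7 events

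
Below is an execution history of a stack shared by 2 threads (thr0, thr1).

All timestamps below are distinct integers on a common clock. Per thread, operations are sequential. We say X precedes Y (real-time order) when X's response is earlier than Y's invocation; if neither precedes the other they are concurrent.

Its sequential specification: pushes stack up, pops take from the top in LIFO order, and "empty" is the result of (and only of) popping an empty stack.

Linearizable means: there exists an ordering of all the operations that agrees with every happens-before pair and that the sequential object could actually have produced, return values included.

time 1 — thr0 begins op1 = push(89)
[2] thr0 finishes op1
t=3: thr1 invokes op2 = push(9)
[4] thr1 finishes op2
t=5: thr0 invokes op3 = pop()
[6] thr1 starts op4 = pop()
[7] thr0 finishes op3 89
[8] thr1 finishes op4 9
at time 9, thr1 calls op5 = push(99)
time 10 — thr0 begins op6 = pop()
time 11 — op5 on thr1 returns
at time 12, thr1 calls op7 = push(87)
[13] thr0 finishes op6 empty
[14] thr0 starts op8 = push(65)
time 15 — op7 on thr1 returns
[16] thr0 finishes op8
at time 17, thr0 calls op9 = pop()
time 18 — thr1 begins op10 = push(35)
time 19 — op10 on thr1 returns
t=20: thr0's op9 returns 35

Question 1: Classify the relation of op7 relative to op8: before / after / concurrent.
concurrent

op7 spans [12,15], op8 spans [14,16]
the intervals overlap in both directions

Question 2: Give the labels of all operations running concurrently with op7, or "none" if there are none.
op6, op8

overlap test against op7 [12,15]: concurrent iff the interval meets 12..15
op1 [1,2]: before
op2 [3,4]: before
op3 [5,7]: before
op4 [6,8]: before
op5 [9,11]: before
op6 [10,13]: concurrent
op8 [14,16]: concurrent
op9 [17,20]: after
op10 [18,19]: after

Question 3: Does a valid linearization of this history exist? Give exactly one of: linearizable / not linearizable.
linearizable

a witness: op1, op2, op4, op3, op6, op5, op7, op8, op10, op9
after step 1 (op1 push(89)): stack <89>
after step 2 (op2 push(9)): stack <89,9>
after step 3 (op4 pop() → 9): stack <89>
after step 4 (op3 pop() → 89): stack <>
after step 5 (op6 pop() → empty): stack <>
after step 6 (op5 push(99)): stack <99>
after step 7 (op7 push(87)): stack <99,87>
after step 8 (op8 push(65)): stack <99,87,65>
after step 9 (op10 push(35)): stack <99,87,65,35>
after step 10 (op9 pop() → 35): stack <99,87,65>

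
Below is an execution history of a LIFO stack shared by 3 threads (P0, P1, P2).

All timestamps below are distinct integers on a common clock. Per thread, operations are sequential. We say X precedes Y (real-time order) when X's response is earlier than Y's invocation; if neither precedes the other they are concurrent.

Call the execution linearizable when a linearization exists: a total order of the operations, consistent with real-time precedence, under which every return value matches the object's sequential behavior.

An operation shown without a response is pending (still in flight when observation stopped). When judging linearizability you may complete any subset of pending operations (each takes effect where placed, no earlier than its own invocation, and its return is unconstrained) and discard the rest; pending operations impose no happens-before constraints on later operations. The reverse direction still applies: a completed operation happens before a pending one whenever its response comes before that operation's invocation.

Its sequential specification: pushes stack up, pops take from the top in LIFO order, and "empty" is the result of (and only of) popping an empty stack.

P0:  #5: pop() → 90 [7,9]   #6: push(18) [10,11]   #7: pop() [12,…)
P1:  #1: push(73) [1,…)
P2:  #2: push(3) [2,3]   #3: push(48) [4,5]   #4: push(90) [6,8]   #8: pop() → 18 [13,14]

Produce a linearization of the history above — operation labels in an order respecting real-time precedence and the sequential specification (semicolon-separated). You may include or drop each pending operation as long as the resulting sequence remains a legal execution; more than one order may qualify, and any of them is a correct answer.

#1; #2; #3; #4; #5; #6; #8

1. #1 push(73) (pending, included), leaving stack <73>
2. #2 push(3), leaving stack <73,3>
3. #3 push(48), leaving stack <73,3,48>
4. #4 push(90), leaving stack <73,3,48,90>
5. #5 pop() → 90, leaving stack <73,3,48>
6. #6 push(18), leaving stack <73,3,48,18>
7. #8 pop() → 18, leaving stack <73,3,48>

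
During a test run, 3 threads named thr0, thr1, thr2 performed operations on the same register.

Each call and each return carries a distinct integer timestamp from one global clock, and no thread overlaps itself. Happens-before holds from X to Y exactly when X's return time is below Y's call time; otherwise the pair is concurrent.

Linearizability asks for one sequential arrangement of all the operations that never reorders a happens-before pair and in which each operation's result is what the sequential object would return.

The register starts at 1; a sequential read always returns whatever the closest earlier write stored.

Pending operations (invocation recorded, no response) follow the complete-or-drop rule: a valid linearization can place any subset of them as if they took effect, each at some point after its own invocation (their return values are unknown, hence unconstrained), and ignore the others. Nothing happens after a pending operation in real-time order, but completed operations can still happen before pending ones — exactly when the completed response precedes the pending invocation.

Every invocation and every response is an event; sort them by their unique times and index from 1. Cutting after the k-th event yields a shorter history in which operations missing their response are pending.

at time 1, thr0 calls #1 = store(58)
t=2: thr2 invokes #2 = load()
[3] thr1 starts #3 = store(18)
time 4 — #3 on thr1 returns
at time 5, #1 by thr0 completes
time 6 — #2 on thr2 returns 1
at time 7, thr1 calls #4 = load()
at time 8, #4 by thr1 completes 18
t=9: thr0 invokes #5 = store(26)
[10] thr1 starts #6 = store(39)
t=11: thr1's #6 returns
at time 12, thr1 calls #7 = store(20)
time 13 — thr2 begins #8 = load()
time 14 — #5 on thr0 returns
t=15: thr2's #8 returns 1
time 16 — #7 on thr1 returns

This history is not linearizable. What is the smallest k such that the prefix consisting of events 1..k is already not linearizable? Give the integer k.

15

events 1..14 are linearizable, e.g. via #2, #1, #3, #4, #5, #6:
1. #2 load() → 1, leaving value 1
2. #1 store(58), leaving value 58
3. #3 store(18), leaving value 18
4. #4 load() → 18, leaving value 18
5. #5 store(26), leaving value 26
6. #6 store(39), leaving value 39
at event 15 (#8's time-15 response) nothing linearizes any more
include/drop combinations of the 1 pending operation (#7) were all tried; none helps
for example #1, #2, #3, #4, #5, #6, #8 (pending dropped) fails at step 2: #2 load() → 1 is not legal there
for example #1, #2, #3, #4, #6, #5, #8 (pending dropped) fails at step 2: #2 load() → 1 is not legal there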